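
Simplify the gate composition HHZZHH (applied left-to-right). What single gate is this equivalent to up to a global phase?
I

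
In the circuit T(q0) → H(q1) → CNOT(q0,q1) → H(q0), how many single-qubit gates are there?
3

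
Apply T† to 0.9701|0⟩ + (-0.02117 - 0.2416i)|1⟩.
0.9701|0⟩ + (-0.1858 - 0.1559i)|1⟩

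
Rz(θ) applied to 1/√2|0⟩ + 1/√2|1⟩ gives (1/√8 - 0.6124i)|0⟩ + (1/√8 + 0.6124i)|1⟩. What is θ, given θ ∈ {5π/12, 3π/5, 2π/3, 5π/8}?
2π/3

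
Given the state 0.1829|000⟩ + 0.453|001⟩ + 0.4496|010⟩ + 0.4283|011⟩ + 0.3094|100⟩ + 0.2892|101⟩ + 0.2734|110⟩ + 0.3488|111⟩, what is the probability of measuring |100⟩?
0.09573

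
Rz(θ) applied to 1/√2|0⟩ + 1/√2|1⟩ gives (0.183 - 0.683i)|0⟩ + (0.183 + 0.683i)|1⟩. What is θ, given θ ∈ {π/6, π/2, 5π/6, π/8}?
5π/6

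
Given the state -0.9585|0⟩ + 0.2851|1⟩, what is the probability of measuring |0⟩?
0.9187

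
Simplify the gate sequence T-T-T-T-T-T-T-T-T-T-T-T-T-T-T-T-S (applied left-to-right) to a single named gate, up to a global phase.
S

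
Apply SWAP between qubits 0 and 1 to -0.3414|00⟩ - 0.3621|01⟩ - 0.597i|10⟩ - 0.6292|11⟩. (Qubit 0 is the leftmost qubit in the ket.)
-0.3414|00⟩ - 0.597i|01⟩ - 0.3621|10⟩ - 0.6292|11⟩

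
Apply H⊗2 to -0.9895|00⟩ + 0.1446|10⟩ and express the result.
-0.4225|00⟩ - 0.4225|01⟩ - 0.5671|10⟩ - 0.5671|11⟩

H⊗2 gives amp(|y⟩) = (1/2) Σ_x (−1)^(x·y) amp(|x⟩), where x·y is the number of positions in which both x and y have a 1.
|00⟩: (-0.9895 + 0.1446)/2 = -0.4225
|01⟩: (-0.9895 + 0.1446)/2 = -0.4225
|10⟩: (-0.9895 - 0.1446)/2 = -0.5671
|11⟩: (-0.9895 - 0.1446)/2 = -0.5671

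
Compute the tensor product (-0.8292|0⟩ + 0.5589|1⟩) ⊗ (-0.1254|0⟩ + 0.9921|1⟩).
0.104|00⟩ - 0.8226|01⟩ - 0.07009|10⟩ + 0.5545|11⟩

amp(|b₁b₂…⟩) = product of the factor amplitudes for bits b₁, b₂, …; only kets whose every factor amplitude is nonzero survive.
|00⟩: (-0.8292)(-0.1254) = 0.104
|01⟩: (-0.8292)(0.9921) = -0.8226
|10⟩: (0.5589)(-0.1254) = -0.07009
|11⟩: (0.5589)(0.9921) = 0.5545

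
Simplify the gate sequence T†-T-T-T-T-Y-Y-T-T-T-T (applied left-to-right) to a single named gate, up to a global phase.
T†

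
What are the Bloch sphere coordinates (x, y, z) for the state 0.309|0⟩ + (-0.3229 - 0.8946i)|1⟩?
(-0.1996, -0.5529, -0.8091)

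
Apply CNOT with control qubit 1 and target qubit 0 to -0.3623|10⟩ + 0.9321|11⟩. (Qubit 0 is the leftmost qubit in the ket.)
0.9321|01⟩ - 0.3623|10⟩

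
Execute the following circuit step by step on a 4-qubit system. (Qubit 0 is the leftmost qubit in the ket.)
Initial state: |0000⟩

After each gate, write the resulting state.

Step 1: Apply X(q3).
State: |0001⟩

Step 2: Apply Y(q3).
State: -i|0000⟩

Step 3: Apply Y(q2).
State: |0010⟩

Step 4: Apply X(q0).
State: |1010⟩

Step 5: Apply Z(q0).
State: -|1010⟩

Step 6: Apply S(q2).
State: -i|1010⟩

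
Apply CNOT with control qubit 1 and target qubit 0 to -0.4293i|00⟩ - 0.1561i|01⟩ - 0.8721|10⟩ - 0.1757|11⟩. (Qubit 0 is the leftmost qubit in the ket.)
-0.4293i|00⟩ - 0.1757|01⟩ - 0.8721|10⟩ - 0.1561i|11⟩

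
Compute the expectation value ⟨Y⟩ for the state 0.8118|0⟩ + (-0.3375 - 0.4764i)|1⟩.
-0.7735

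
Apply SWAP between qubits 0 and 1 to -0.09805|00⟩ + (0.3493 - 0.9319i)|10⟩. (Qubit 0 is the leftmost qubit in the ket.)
-0.09805|00⟩ + (0.3493 - 0.9319i)|01⟩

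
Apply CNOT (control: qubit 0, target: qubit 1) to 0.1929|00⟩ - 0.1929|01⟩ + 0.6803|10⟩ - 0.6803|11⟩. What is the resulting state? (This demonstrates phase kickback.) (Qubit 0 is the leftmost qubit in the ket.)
0.1929|00⟩ - 0.1929|01⟩ - 0.6803|10⟩ + 0.6803|11⟩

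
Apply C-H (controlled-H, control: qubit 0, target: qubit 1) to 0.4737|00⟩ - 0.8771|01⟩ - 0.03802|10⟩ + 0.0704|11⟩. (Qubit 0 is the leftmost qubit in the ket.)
0.4737|00⟩ - 0.8771|01⟩ + 0.0229|10⟩ - 0.07666|11⟩

C-H leaves the control-|0⟩ kets |00⟩, |01⟩ unchanged and applies H to qubit 1 on the control-|1⟩ pair (|10⟩, |11⟩).
H = [[1/√2, 1/√2], [1/√2, -1/√2]].
With a = amp(|10⟩) = -0.03802 and b = amp(|11⟩) = 0.0704:
new amp(|10⟩) = (1/√2)·a + (1/√2)·b = 0.0229
new amp(|11⟩) = (1/√2)·a + (-1/√2)·b = -0.07666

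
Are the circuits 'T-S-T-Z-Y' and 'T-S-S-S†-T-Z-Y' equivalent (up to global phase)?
Yes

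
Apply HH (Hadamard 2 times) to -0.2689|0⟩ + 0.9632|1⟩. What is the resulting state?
-0.2689|0⟩ + 0.9632|1⟩

H² = I, so an even number of Hadamards cancels: H^2 = I and the state is unchanged.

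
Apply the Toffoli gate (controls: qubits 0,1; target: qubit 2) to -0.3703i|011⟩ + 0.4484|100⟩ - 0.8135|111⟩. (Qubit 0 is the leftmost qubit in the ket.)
-0.3703i|011⟩ + 0.4484|100⟩ - 0.8135|110⟩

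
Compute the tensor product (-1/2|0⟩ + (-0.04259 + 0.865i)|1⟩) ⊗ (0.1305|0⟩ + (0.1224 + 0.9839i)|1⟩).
-0.06525|00⟩ + (-0.0612 - 0.492i)|01⟩ + (-0.005558 + 0.1129i)|10⟩ + (-0.8563 + 0.06397i)|11⟩

amp(|b₁b₂…⟩) = product of the factor amplitudes for bits b₁, b₂, …; only kets whose every factor amplitude is nonzero survive.
|00⟩: (-1/2)(0.1305) = -0.06525
|01⟩: (-1/2)(0.1224 + 0.9839i) = (-0.0612 - 0.492i)
|10⟩: (-0.04259 + 0.865i)(0.1305) = (-0.005558 + 0.1129i)
|11⟩: (-0.04259 + 0.865i)(0.1224 + 0.9839i) = (-0.8563 + 0.06397i)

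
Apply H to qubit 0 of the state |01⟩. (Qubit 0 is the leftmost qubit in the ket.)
1/√2|01⟩ + 1/√2|11⟩

H on qubit 0 mixes each pair of kets that differ only in qubit 0: amplitudes (a, b) of (|…0…⟩, |…1…⟩) become ((a + b)/√2, (a − b)/√2). Kets absent from the input have amplitude 0.
(|01⟩, |11⟩): (a, b) = (1, 0) → (1/√2, 1/√2)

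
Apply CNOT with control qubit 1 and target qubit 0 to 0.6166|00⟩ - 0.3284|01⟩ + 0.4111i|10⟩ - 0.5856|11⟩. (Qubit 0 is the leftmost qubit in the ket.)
0.6166|00⟩ - 0.5856|01⟩ + 0.4111i|10⟩ - 0.3284|11⟩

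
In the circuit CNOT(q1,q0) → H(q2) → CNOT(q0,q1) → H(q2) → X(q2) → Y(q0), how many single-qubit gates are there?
4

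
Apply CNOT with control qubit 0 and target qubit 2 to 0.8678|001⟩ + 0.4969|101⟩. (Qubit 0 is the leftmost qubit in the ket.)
0.8678|001⟩ + 0.4969|100⟩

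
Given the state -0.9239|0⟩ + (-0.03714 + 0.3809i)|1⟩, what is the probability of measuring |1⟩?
0.1465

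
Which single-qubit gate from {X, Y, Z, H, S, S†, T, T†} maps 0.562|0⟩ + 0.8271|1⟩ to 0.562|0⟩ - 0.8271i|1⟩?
S†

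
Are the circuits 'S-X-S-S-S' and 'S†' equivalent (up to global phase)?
No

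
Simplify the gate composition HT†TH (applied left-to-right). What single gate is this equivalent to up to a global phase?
I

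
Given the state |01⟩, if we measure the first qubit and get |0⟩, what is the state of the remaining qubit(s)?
|1⟩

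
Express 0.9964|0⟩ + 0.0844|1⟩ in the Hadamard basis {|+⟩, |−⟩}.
0.7642|+⟩ + 0.6449|−⟩

With |ψ⟩ = α|0⟩ + β|1⟩, the Hadamard-basis coefficients are ⟨+|ψ⟩ = (α + β)/√2 and ⟨−|ψ⟩ = (α − β)/√2.
Here α = 0.9964, β = 0.0844: (α + β)/√2 = 0.7642, (α − β)/√2 = 0.6449.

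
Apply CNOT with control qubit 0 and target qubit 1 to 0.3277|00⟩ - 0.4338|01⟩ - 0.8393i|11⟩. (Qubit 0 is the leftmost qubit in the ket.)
0.3277|00⟩ - 0.4338|01⟩ - 0.8393i|10⟩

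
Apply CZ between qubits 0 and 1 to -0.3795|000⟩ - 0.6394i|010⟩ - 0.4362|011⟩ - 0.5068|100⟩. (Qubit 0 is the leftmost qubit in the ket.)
-0.3795|000⟩ - 0.6394i|010⟩ - 0.4362|011⟩ - 0.5068|100⟩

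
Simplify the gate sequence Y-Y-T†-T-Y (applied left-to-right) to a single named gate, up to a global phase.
Y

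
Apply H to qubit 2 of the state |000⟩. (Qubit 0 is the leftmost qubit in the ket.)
1/√2|000⟩ + 1/√2|001⟩

H on qubit 2 mixes each pair of kets that differ only in qubit 2: amplitudes (a, b) of (|…0…⟩, |…1…⟩) become ((a + b)/√2, (a − b)/√2). Kets absent from the input have amplitude 0.
(|000⟩, |001⟩): (a, b) = (1, 0) → (1/√2, 1/√2)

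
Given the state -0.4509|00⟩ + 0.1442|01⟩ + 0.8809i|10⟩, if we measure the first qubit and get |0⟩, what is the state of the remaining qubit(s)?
-0.9525|0⟩ + 0.3046|1⟩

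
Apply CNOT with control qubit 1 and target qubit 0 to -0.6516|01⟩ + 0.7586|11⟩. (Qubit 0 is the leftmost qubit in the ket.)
0.7586|01⟩ - 0.6516|11⟩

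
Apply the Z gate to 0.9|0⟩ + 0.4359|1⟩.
0.9|0⟩ - 0.4359|1⟩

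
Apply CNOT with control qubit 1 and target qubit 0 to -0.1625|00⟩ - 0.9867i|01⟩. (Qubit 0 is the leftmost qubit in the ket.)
-0.1625|00⟩ - 0.9867i|11⟩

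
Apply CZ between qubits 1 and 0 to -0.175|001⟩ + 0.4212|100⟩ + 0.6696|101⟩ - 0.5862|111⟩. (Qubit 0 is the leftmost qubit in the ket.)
-0.175|001⟩ + 0.4212|100⟩ + 0.6696|101⟩ + 0.5862|111⟩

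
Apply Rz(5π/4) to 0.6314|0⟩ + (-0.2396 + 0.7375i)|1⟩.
(-0.2416 - 0.5833i)|0⟩ + (-0.5897 - 0.5036i)|1⟩

Rz(5π/4) = [[e^(−iθ/2), 0], [0, e^(iθ/2)]] with e^(±iθ/2) = cos(θ/2) ± i·sin(θ/2); θ = 5π/4, cos(θ/2) ≈ -0.382683, sin(θ/2) ≈ 0.92388.
With a = amp(|0⟩) = 0.6314 and b = amp(|1⟩) = (-0.2396 + 0.7375i):
new amp(|0⟩) = (-0.382683 - 0.92388i)·a = (-0.2416 - 0.5833i)
new amp(|1⟩) = (-0.382683 + 0.92388i)·b = (-0.5897 - 0.5036i)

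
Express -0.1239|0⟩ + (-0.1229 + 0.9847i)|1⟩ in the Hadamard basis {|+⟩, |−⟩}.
(-0.1745 + 0.6963i)|+⟩ + (-0.0007071 - 0.6963i)|−⟩

With |ψ⟩ = α|0⟩ + β|1⟩, the Hadamard-basis coefficients are ⟨+|ψ⟩ = (α + β)/√2 and ⟨−|ψ⟩ = (α − β)/√2.
Here α = -0.1239, β = (-0.1229 + 0.9847i): (α + β)/√2 = (-0.1745 + 0.6963i), (α − β)/√2 = (-0.0007071 - 0.6963i).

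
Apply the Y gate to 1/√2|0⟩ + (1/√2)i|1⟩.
1/√2|0⟩ + (1/√2)i|1⟩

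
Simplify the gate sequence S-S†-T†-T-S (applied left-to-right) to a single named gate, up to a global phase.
S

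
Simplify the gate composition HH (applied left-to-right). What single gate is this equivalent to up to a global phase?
I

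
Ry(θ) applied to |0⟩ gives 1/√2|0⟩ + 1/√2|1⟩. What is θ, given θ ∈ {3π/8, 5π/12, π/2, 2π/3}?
π/2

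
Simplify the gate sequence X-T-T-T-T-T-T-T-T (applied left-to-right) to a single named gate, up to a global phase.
X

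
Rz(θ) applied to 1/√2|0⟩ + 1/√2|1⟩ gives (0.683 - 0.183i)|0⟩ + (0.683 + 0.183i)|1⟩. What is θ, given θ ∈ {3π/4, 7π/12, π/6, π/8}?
π/6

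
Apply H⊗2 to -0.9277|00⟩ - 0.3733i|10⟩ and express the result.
(-0.4639 - 0.1867i)|00⟩ + (-0.4639 - 0.1867i)|01⟩ + (-0.4639 + 0.1867i)|10⟩ + (-0.4639 + 0.1867i)|11⟩

H⊗2 gives amp(|y⟩) = (1/2) Σ_x (−1)^(x·y) amp(|x⟩), where x·y is the number of positions in which both x and y have a 1.
|00⟩: (-0.9277 - 0.3733i)/2 = (-0.4639 - 0.1867i)
|01⟩: (-0.9277 - 0.3733i)/2 = (-0.4639 - 0.1867i)
|10⟩: (-0.9277 + 0.3733i)/2 = (-0.4639 + 0.1867i)
|11⟩: (-0.9277 + 0.3733i)/2 = (-0.4639 + 0.1867i)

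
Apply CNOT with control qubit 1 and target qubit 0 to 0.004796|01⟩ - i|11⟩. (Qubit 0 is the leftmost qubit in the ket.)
-i|01⟩ + 0.004796|11⟩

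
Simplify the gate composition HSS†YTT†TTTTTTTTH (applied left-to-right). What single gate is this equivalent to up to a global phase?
Y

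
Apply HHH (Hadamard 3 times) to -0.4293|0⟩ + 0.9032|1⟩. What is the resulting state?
0.3351|0⟩ - 0.9422|1⟩

H² = I, so H^3 = H: a single Hadamard. With (a, b) = (-0.4293, 0.9032), H gives ((a + b)/√2, (a − b)/√2) = (0.3351, -0.9422).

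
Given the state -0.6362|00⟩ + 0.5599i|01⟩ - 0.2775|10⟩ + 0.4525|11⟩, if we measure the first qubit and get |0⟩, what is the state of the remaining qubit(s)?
-0.7507|0⟩ + 0.6607i|1⟩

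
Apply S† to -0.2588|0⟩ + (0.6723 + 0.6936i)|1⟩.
-0.2588|0⟩ + (0.6936 - 0.6723i)|1⟩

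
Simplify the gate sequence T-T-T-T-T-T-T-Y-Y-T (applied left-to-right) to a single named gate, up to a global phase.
I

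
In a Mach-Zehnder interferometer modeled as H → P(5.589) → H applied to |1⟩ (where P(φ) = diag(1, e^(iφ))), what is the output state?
(0.1157 + 0.3199i)|0⟩ + (0.8843 - 0.3199i)|1⟩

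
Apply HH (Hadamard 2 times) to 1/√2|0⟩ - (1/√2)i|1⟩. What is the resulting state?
1/√2|0⟩ - (1/√2)i|1⟩

H² = I, so an even number of Hadamards cancels: H^2 = I and the state is unchanged.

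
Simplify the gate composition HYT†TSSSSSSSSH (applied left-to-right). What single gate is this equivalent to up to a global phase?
Y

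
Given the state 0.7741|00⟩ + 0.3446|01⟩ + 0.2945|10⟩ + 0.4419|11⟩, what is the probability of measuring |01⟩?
0.1187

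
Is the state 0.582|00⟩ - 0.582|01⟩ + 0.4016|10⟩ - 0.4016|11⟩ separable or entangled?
Separable

Writing the state as a|00⟩ + b|01⟩ + c|10⟩ + d|11⟩, it is a product state iff ad − bc = 0.
Here (a, b, c, d) = (0.582, -0.582, 0.4016, -0.4016): ad − bc = (0.582)(-0.4016) − (-0.582)(0.4016) = 0, so the state is separable.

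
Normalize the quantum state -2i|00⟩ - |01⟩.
-0.8944i|00⟩ - 1/√5|01⟩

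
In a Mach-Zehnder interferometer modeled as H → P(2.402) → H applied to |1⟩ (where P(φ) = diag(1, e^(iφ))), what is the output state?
(0.8694 - 0.337i)|0⟩ + (0.1306 + 0.337i)|1⟩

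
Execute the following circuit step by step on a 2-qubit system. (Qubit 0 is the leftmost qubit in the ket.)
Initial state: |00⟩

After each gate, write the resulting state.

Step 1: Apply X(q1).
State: |01⟩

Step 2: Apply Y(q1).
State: -i|00⟩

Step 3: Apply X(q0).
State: -i|10⟩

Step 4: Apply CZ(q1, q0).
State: -i|10⟩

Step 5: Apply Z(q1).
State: -i|10⟩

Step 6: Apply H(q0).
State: -(1/√2)i|00⟩ + (1/√2)i|10⟩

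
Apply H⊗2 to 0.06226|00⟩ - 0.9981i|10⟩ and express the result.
(0.03113 - 0.4991i)|00⟩ + (0.03113 - 0.4991i)|01⟩ + (0.03113 + 0.4991i)|10⟩ + (0.03113 + 0.4991i)|11⟩

H⊗2 gives amp(|y⟩) = (1/2) Σ_x (−1)^(x·y) amp(|x⟩), where x·y is the number of positions in which both x and y have a 1.
|00⟩: (0.06226 - 0.9981i)/2 = (0.03113 - 0.4991i)
|01⟩: (0.06226 - 0.9981i)/2 = (0.03113 - 0.4991i)
|10⟩: (0.06226 + 0.9981i)/2 = (0.03113 + 0.4991i)
|11⟩: (0.06226 + 0.9981i)/2 = (0.03113 + 0.4991i)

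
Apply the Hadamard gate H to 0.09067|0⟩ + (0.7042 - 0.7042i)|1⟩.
(0.5621 - 0.4979i)|0⟩ + (-0.4338 + 0.4979i)|1⟩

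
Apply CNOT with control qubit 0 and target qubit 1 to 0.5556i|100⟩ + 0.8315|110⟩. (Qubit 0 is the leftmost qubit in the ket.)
0.8315|100⟩ + 0.5556i|110⟩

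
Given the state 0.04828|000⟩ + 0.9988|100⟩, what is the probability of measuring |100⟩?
0.9976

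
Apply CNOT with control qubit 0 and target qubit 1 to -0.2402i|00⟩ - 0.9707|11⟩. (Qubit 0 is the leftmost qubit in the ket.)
-0.2402i|00⟩ - 0.9707|10⟩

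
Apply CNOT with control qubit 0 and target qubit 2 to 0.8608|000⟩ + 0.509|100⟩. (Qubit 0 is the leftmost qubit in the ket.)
0.8608|000⟩ + 0.509|101⟩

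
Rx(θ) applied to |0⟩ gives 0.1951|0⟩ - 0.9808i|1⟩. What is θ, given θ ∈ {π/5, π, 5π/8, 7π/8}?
7π/8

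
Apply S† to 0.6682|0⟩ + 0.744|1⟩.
0.6682|0⟩ - 0.744i|1⟩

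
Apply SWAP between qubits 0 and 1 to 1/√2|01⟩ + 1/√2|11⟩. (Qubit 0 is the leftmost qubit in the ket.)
1/√2|10⟩ + 1/√2|11⟩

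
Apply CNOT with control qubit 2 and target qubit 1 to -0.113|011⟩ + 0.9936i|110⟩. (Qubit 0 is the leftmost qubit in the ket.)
-0.113|001⟩ + 0.9936i|110⟩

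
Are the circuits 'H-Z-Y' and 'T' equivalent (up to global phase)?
No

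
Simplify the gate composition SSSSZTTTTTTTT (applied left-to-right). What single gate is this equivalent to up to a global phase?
Z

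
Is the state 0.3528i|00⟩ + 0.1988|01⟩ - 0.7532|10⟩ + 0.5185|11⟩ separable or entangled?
Entangled

Writing the state as a|00⟩ + b|01⟩ + c|10⟩ + d|11⟩, it is a product state iff ad − bc = 0.
Here (a, b, c, d) = (0.3528i, 0.1988, -0.7532, 0.5185): ad − bc = (0.3528i)(0.5185) − (0.1988)(-0.7532) = (0.1497 + 0.1829i) ≠ 0, so the state is entangled.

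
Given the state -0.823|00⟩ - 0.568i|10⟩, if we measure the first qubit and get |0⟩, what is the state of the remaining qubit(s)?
-|0⟩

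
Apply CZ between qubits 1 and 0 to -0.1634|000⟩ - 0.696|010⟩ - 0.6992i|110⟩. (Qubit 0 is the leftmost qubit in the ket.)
-0.1634|000⟩ - 0.696|010⟩ + 0.6992i|110⟩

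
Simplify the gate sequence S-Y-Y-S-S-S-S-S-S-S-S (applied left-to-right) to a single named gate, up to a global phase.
S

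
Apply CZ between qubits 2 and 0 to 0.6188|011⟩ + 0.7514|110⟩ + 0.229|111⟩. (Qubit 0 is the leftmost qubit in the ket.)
0.6188|011⟩ + 0.7514|110⟩ - 0.229|111⟩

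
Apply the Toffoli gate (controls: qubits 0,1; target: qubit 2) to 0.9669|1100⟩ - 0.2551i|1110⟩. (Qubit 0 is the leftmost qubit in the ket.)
-0.2551i|1100⟩ + 0.9669|1110⟩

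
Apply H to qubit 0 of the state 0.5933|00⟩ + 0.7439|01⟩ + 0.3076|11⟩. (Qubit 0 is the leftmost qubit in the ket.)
0.4195|00⟩ + 0.7435|01⟩ + 0.4195|10⟩ + 0.3085|11⟩

H on qubit 0 mixes each pair of kets that differ only in qubit 0: amplitudes (a, b) of (|…0…⟩, |…1…⟩) become ((a + b)/√2, (a − b)/√2). Kets absent from the input have amplitude 0.
(|00⟩, |10⟩): (a, b) = (0.5933, 0) → (0.4195, 0.4195)
(|01⟩, |11⟩): (a, b) = (0.7439, 0.3076) → (0.7435, 0.3085)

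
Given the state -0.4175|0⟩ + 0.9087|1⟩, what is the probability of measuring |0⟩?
0.1743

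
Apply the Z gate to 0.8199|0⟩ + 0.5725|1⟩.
0.8199|0⟩ - 0.5725|1⟩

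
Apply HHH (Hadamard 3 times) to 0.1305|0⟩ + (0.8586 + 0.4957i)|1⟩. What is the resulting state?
(0.6994 + 0.3505i)|0⟩ + (-0.5148 - 0.3505i)|1⟩

H² = I, so H^3 = H: a single Hadamard. With (a, b) = (0.1305, (0.8586 + 0.4957i)), H gives ((a + b)/√2, (a − b)/√2) = ((0.6994 + 0.3505i), (-0.5148 - 0.3505i)).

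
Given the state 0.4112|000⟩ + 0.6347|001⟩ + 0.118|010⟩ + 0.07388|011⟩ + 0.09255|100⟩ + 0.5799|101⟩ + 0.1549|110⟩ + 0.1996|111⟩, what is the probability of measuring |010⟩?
0.01392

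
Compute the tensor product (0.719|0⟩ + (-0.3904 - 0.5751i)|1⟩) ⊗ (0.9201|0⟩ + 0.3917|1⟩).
0.6616|00⟩ + 0.2816|01⟩ + (-0.3592 - 0.5291i)|10⟩ + (-0.1529 - 0.2253i)|11⟩

amp(|b₁b₂…⟩) = product of the factor amplitudes for bits b₁, b₂, …; only kets whose every factor amplitude is nonzero survive.
|00⟩: (0.719)(0.9201) = 0.6616
|01⟩: (0.719)(0.3917) = 0.2816
|10⟩: (-0.3904 - 0.5751i)(0.9201) = (-0.3592 - 0.5291i)
|11⟩: (-0.3904 - 0.5751i)(0.3917) = (-0.1529 - 0.2253i)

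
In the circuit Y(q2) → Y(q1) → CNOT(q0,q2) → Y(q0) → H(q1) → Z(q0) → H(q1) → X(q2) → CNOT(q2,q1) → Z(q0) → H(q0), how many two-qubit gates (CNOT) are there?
2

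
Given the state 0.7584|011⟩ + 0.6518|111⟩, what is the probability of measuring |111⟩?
0.4248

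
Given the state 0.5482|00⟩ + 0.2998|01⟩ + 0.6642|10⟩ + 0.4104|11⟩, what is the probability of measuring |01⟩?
0.08988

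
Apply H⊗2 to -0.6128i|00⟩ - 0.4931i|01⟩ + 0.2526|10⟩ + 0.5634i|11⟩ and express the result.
(0.1263 - 0.2713i)|00⟩ + (0.1263 - 0.3416i)|01⟩ + (-0.1263 - 0.8347i)|10⟩ + (-0.1263 + 0.2219i)|11⟩

H⊗2 gives amp(|y⟩) = (1/2) Σ_x (−1)^(x·y) amp(|x⟩), where x·y is the number of positions in which both x and y have a 1.
|00⟩: (-0.6128i - 0.4931i + 0.2526 + 0.5634i)/2 = (0.1263 - 0.2713i)
|01⟩: (-0.6128i + 0.4931i + 0.2526 - 0.5634i)/2 = (0.1263 - 0.3416i)
|10⟩: (-0.6128i - 0.4931i - 0.2526 - 0.5634i)/2 = (-0.1263 - 0.8347i)
|11⟩: (-0.6128i + 0.4931i - 0.2526 + 0.5634i)/2 = (-0.1263 + 0.2219i)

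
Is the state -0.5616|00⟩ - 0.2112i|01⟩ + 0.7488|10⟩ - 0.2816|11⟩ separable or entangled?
Entangled

Writing the state as a|00⟩ + b|01⟩ + c|10⟩ + d|11⟩, it is a product state iff ad − bc = 0.
Here (a, b, c, d) = (-0.5616, -0.2112i, 0.7488, -0.2816): ad − bc = (-0.5616)(-0.2816) − (-0.2112i)(0.7488) = (0.1581 + 0.1581i) ≠ 0, so the state is entangled.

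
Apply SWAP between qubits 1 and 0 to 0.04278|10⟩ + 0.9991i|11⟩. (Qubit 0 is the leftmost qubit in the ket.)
0.04278|01⟩ + 0.9991i|11⟩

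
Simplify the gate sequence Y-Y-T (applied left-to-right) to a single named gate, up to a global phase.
T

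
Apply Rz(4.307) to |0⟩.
(-0.5503 - 0.835i)|0⟩

Rz(4.307) = [[e^(−iθ/2), 0], [0, e^(iθ/2)]] with e^(±iθ/2) = cos(θ/2) ± i·sin(θ/2); θ = 4.307, cos(θ/2) ≈ -0.550283, sin(θ/2) ≈ 0.834978.
With a = amp(|0⟩) = 1 and b = amp(|1⟩) = 0:
new amp(|0⟩) = (-0.550283 - 0.834978i)·a = (-0.5503 - 0.835i)
new amp(|1⟩) = (-0.550283 + 0.834978i)·b = 0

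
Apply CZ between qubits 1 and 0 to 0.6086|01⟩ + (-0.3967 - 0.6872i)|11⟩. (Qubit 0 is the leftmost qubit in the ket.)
0.6086|01⟩ + (0.3967 + 0.6872i)|11⟩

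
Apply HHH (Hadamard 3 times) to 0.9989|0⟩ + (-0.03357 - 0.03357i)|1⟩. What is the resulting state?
(0.6826 - 0.02374i)|0⟩ + (0.7301 + 0.02374i)|1⟩

H² = I, so H^3 = H: a single Hadamard. With (a, b) = (0.9989, (-0.03357 - 0.03357i)), H gives ((a + b)/√2, (a − b)/√2) = ((0.6826 - 0.02374i), (0.7301 + 0.02374i)).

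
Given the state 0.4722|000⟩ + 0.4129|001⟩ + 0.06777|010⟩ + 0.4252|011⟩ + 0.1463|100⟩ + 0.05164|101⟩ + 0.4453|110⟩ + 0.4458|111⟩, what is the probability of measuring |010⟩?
0.004593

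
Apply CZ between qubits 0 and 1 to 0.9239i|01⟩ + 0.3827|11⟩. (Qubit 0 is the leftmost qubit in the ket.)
0.9239i|01⟩ - 0.3827|11⟩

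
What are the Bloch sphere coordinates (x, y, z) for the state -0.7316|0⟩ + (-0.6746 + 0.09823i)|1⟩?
(0.9871, -0.1437, 0.0705)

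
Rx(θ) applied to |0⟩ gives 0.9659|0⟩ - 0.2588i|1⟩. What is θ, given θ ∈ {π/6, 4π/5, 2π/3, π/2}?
π/6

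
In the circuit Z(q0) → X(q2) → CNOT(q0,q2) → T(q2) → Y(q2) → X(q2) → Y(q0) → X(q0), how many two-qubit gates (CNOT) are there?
1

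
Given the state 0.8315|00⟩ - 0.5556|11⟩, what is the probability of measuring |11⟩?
0.3087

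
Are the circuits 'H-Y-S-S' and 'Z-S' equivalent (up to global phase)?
No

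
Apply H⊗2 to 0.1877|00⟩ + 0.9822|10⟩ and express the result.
0.585|00⟩ + 0.585|01⟩ - 0.3973|10⟩ - 0.3973|11⟩

H⊗2 gives amp(|y⟩) = (1/2) Σ_x (−1)^(x·y) amp(|x⟩), where x·y is the number of positions in which both x and y have a 1.
|00⟩: (0.1877 + 0.9822)/2 = 0.585
|01⟩: (0.1877 + 0.9822)/2 = 0.585
|10⟩: (0.1877 - 0.9822)/2 = -0.3973
|11⟩: (0.1877 - 0.9822)/2 = -0.3973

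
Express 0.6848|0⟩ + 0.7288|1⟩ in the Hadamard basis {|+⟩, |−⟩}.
0.9996|+⟩ - 0.03111|−⟩

With |ψ⟩ = α|0⟩ + β|1⟩, the Hadamard-basis coefficients are ⟨+|ψ⟩ = (α + β)/√2 and ⟨−|ψ⟩ = (α − β)/√2.
Here α = 0.6848, β = 0.7288: (α + β)/√2 = 0.9996, (α − β)/√2 = -0.03111.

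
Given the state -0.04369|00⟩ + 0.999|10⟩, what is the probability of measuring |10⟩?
0.998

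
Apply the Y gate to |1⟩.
-i|0⟩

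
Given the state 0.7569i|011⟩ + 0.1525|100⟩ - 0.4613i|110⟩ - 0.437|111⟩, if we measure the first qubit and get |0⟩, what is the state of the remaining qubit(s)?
i|11⟩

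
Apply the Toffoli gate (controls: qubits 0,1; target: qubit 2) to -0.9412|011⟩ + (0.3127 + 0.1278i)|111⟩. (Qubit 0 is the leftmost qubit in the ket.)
-0.9412|011⟩ + (0.3127 + 0.1278i)|110⟩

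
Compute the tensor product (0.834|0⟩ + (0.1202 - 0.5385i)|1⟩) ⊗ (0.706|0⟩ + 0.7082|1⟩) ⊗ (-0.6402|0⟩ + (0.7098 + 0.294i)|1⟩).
-0.377|000⟩ + (0.4179 + 0.1731i)|001⟩ - 0.3781|010⟩ + (0.4192 + 0.1736i)|011⟩ + (-0.05433 + 0.2434i)|100⟩ + (0.172 - 0.2449i)|101⟩ + (-0.0545 + 0.2442i)|110⟩ + (0.1725 - 0.2457i)|111⟩

amp(|b₁b₂…⟩) = product of the factor amplitudes for bits b₁, b₂, …; only kets whose every factor amplitude is nonzero survive.
|000⟩: (0.834)(0.706)(-0.6402) = -0.377
|001⟩: (0.834)(0.706)(0.7098 + 0.294i) = (0.4179 + 0.1731i)
|010⟩: (0.834)(0.7082)(-0.6402) = -0.3781
|011⟩: (0.834)(0.7082)(0.7098 + 0.294i) = (0.4192 + 0.1736i)
|100⟩: (0.1202 - 0.5385i)(0.706)(-0.6402) = (-0.05433 + 0.2434i)
|101⟩: (0.1202 - 0.5385i)(0.706)(0.7098 + 0.294i) = (0.172 - 0.2449i)
|110⟩: (0.1202 - 0.5385i)(0.7082)(-0.6402) = (-0.0545 + 0.2442i)
|111⟩: (0.1202 - 0.5385i)(0.7082)(0.7098 + 0.294i) = (0.1725 - 0.2457i)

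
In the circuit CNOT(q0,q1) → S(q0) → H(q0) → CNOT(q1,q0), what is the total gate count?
4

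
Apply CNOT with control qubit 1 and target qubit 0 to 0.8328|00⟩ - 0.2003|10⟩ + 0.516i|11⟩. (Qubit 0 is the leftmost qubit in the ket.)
0.8328|00⟩ + 0.516i|01⟩ - 0.2003|10⟩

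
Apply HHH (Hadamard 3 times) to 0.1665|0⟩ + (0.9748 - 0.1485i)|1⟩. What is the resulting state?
(0.807 - 0.105i)|0⟩ + (-0.5716 + 0.105i)|1⟩

H² = I, so H^3 = H: a single Hadamard. With (a, b) = (0.1665, (0.9748 - 0.1485i)), H gives ((a + b)/√2, (a − b)/√2) = ((0.807 - 0.105i), (-0.5716 + 0.105i)).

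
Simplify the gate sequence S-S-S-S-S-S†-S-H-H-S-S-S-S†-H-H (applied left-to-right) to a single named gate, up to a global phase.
S†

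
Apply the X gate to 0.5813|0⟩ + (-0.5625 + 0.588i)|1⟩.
(-0.5625 + 0.588i)|0⟩ + 0.5813|1⟩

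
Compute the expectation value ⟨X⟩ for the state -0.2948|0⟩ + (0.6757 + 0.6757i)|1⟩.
-0.3984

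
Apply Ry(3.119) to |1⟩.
-0.9999|0⟩ + 0.0113|1⟩

Ry(3.119) = [[cos(θ/2), −sin(θ/2)], [sin(θ/2), cos(θ/2)]]; θ = 3.119, cos(θ/2) ≈ 0.0112961, sin(θ/2) ≈ 0.999936.
With a = amp(|0⟩) = 0 and b = amp(|1⟩) = 1:
new amp(|0⟩) = (0.0112961)·a + (-0.999936)·b = -0.9999
new amp(|1⟩) = (0.999936)·a + (0.0112961)·b = 0.0113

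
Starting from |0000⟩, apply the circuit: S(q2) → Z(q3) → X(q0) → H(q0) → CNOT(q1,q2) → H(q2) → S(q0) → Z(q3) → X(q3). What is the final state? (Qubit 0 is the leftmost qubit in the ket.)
1/2|0001⟩ + 1/2|0011⟩ - (1/2)i|1001⟩ - (1/2)i|1011⟩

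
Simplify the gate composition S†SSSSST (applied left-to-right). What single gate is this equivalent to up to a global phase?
T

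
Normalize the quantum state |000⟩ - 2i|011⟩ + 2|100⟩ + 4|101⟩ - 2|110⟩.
0.1857|000⟩ - 0.3714i|011⟩ + 0.3714|100⟩ + 0.7428|101⟩ - 0.3714|110⟩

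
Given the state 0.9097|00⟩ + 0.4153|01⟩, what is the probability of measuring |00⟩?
0.8276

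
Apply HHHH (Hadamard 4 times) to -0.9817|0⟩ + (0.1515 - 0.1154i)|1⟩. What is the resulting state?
-0.9817|0⟩ + (0.1515 - 0.1154i)|1⟩

H² = I, so an even number of Hadamards cancels: H^4 = I and the state is unchanged.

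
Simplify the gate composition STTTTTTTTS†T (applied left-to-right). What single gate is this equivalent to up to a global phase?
T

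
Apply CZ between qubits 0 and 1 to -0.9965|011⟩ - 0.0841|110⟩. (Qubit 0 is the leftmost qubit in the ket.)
-0.9965|011⟩ + 0.0841|110⟩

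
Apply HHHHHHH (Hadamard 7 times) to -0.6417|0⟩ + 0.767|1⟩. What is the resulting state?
0.0886|0⟩ - 0.9961|1⟩

H² = I, so H^7 = H: a single Hadamard. With (a, b) = (-0.6417, 0.767), H gives ((a + b)/√2, (a − b)/√2) = (0.0886, -0.9961).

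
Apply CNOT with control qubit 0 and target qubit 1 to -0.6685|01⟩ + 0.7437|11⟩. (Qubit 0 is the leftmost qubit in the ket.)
-0.6685|01⟩ + 0.7437|10⟩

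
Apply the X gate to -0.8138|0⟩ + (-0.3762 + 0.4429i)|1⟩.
(-0.3762 + 0.4429i)|0⟩ - 0.8138|1⟩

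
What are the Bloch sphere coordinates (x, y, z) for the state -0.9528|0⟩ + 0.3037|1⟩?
(-0.5787, 0, 0.8156)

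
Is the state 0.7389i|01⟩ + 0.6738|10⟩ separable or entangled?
Entangled

Writing the state as a|00⟩ + b|01⟩ + c|10⟩ + d|11⟩, it is a product state iff ad − bc = 0.
Here (a, b, c, d) = (0, 0.7389i, 0.6738, 0): ad − bc = (0)(0) − (0.7389i)(0.6738) = -0.4979i ≠ 0, so the state is entangled.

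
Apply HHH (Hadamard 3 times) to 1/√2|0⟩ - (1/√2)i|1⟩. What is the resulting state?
(1/2 - (1/2)i)|0⟩ + (1/2 + (1/2)i)|1⟩

H² = I, so H^3 = H: a single Hadamard. With (a, b) = (1/√2, -(1/√2)i), H gives ((a + b)/√2, (a − b)/√2) = ((1/2 - (1/2)i), (1/2 + (1/2)i)).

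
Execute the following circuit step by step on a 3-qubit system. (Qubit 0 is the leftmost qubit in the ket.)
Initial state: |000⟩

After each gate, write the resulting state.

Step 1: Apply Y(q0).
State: i|100⟩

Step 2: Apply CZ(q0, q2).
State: i|100⟩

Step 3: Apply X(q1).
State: i|110⟩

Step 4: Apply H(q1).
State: (1/√2)i|100⟩ - (1/√2)i|110⟩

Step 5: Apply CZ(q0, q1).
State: (1/√2)i|100⟩ + (1/√2)i|110⟩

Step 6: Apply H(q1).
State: i|100⟩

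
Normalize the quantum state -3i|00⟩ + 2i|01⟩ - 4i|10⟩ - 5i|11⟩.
-(1/√6)i|00⟩ + 0.2722i|01⟩ - 0.5443i|10⟩ - 0.6804i|11⟩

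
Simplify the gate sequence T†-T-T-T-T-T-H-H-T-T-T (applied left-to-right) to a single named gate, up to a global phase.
T†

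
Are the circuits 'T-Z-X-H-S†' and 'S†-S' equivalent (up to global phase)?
No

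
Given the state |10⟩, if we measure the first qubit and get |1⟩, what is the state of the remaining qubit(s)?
|0⟩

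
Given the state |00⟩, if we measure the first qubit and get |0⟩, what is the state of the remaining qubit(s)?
|0⟩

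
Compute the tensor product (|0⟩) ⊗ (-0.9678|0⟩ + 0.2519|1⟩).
-0.9678|00⟩ + 0.2519|01⟩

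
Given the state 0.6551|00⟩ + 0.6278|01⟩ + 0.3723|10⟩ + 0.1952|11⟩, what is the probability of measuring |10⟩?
0.1386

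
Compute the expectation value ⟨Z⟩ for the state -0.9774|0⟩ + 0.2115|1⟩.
0.9106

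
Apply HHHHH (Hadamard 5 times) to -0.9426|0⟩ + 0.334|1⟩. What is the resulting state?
-0.4303|0⟩ - 0.9027|1⟩

H² = I, so H^5 = H: a single Hadamard. With (a, b) = (-0.9426, 0.334), H gives ((a + b)/√2, (a − b)/√2) = (-0.4303, -0.9027).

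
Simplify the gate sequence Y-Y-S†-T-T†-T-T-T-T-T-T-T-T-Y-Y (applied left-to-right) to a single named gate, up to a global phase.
S†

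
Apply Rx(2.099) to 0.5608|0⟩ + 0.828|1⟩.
(0.2793 - 0.718i)|0⟩ + (0.4123 - 0.4863i)|1⟩

Rx(2.099) = [[cos(θ/2), −i·sin(θ/2)], [−i·sin(θ/2), cos(θ/2)]]; θ = 2.099, cos(θ/2) ≈ 0.498005, sin(θ/2) ≈ 0.867174.
With a = amp(|0⟩) = 0.5608 and b = amp(|1⟩) = 0.828:
new amp(|0⟩) = (0.498005)·a + (-0.867174i)·b = (0.2793 - 0.718i)
new amp(|1⟩) = (-0.867174i)·a + (0.498005)·b = (0.4123 - 0.4863i)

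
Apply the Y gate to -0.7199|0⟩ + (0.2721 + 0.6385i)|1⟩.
(0.6385 - 0.2721i)|0⟩ - 0.7199i|1⟩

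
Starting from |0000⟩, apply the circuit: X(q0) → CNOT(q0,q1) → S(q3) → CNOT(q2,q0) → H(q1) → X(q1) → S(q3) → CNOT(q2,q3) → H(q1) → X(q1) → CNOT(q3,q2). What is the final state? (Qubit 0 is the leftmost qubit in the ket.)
-|1000⟩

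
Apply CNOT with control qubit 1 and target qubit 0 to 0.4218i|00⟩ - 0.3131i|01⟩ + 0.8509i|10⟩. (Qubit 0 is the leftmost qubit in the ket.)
0.4218i|00⟩ + 0.8509i|10⟩ - 0.3131i|11⟩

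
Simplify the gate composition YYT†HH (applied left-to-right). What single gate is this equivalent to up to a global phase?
T†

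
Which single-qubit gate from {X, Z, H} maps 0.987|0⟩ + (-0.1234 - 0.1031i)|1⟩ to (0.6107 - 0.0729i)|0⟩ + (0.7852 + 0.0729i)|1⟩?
H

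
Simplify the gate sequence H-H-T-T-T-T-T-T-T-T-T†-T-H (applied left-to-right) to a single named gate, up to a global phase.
H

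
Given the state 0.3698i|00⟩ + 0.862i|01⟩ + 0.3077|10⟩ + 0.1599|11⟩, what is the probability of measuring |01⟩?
0.743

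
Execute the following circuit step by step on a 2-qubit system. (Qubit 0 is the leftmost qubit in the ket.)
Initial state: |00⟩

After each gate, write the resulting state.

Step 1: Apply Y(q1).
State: i|01⟩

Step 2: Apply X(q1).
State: i|00⟩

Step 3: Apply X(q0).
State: i|10⟩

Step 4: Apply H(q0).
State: (1/√2)i|00⟩ - (1/√2)i|10⟩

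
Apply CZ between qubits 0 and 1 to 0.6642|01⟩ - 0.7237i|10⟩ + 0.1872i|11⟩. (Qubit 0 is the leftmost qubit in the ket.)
0.6642|01⟩ - 0.7237i|10⟩ - 0.1872i|11⟩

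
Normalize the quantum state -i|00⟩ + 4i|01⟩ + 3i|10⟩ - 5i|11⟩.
-0.14i|00⟩ + 0.5601i|01⟩ + 0.4201i|10⟩ - 0.7001i|11⟩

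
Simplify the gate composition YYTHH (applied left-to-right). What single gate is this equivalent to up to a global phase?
T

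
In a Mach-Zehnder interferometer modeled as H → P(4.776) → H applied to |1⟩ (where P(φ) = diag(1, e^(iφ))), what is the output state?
(0.4682 + 0.499i)|0⟩ + (0.5318 - 0.499i)|1⟩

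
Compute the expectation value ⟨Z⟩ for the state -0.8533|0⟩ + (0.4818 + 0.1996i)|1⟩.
0.4561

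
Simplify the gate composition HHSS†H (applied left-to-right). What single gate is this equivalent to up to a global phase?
H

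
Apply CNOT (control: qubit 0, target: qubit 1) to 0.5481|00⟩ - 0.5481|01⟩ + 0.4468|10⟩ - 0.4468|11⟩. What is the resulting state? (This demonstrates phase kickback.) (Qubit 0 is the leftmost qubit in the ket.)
0.5481|00⟩ - 0.5481|01⟩ - 0.4468|10⟩ + 0.4468|11⟩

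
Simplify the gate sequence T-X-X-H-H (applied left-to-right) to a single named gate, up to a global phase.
T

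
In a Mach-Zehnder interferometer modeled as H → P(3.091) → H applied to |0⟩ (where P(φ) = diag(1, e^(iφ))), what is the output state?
(0.0006398 + 0.02529i)|0⟩ + (0.9994 - 0.02529i)|1⟩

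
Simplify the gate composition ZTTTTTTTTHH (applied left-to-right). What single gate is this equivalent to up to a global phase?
Z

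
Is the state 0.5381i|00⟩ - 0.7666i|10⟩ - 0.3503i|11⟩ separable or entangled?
Entangled

Writing the state as a|00⟩ + b|01⟩ + c|10⟩ + d|11⟩, it is a product state iff ad − bc = 0.
Here (a, b, c, d) = (0.5381i, 0, -0.7666i, -0.3503i): ad − bc = (0.5381i)(-0.3503i) − (0)(-0.7666i) = 0.1885 ≠ 0, so the state is entangled.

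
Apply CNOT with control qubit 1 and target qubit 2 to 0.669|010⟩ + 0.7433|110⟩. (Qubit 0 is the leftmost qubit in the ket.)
0.669|011⟩ + 0.7433|111⟩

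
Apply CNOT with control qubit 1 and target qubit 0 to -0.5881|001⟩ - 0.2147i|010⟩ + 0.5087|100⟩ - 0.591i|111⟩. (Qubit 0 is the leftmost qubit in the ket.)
-0.5881|001⟩ - 0.591i|011⟩ + 0.5087|100⟩ - 0.2147i|110⟩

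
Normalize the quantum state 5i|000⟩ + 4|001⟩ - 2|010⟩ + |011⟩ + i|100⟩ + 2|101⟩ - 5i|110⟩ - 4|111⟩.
0.5213i|000⟩ + 0.417|001⟩ - 0.2085|010⟩ + 0.1043|011⟩ + 0.1043i|100⟩ + 0.2085|101⟩ - 0.5213i|110⟩ - 0.417|111⟩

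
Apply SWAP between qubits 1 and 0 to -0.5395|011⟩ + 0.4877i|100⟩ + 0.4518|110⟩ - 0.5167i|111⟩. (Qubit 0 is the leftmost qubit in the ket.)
0.4877i|010⟩ - 0.5395|101⟩ + 0.4518|110⟩ - 0.5167i|111⟩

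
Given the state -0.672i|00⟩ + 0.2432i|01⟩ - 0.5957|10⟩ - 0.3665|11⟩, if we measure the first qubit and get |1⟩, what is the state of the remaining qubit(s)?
-0.8517|0⟩ - 0.524|1⟩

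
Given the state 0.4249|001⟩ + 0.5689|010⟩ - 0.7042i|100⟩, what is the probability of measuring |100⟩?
0.4959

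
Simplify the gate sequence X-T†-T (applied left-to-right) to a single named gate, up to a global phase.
X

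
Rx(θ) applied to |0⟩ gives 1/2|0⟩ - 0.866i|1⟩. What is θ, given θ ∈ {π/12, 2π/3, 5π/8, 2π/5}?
2π/3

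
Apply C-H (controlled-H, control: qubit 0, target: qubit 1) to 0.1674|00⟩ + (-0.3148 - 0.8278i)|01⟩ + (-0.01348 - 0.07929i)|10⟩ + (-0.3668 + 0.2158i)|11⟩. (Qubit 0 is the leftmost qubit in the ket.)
0.1674|00⟩ + (-0.3148 - 0.8278i)|01⟩ + (-0.2689 + 0.09653i)|10⟩ + (0.2498 - 0.2087i)|11⟩

C-H leaves the control-|0⟩ kets |00⟩, |01⟩ unchanged and applies H to qubit 1 on the control-|1⟩ pair (|10⟩, |11⟩).
H = [[1/√2, 1/√2], [1/√2, -1/√2]].
With a = amp(|10⟩) = (-0.01348 - 0.07929i) and b = amp(|11⟩) = (-0.3668 + 0.2158i):
new amp(|10⟩) = (1/√2)·a + (1/√2)·b = (-0.2689 + 0.09653i)
new amp(|11⟩) = (1/√2)·a + (-1/√2)·b = (0.2498 - 0.2087i)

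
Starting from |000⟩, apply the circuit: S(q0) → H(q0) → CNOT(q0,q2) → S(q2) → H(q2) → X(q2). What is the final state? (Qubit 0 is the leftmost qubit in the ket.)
1/2|000⟩ + 1/2|001⟩ - (1/2)i|100⟩ + (1/2)i|101⟩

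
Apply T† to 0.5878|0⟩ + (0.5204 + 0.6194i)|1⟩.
0.5878|0⟩ + (0.806 + 0.07i)|1⟩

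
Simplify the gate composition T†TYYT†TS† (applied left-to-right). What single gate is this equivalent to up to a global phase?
S†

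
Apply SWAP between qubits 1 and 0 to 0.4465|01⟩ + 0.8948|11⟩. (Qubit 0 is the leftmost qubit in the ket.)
0.4465|10⟩ + 0.8948|11⟩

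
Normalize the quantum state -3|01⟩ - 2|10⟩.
-0.8321|01⟩ - 0.5547|10⟩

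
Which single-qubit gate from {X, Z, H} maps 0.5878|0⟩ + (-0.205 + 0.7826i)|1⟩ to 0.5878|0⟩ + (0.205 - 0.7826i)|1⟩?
Z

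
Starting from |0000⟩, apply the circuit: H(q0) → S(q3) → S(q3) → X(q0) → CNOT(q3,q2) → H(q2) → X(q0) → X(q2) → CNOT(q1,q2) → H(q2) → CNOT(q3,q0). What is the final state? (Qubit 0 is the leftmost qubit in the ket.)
1/√2|0000⟩ + 1/√2|1000⟩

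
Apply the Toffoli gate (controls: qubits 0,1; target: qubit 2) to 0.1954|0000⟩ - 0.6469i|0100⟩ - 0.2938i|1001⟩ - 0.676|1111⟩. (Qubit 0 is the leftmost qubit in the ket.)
0.1954|0000⟩ - 0.6469i|0100⟩ - 0.2938i|1001⟩ - 0.676|1101⟩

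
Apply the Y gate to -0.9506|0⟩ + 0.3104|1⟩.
-0.3104i|0⟩ - 0.9506i|1⟩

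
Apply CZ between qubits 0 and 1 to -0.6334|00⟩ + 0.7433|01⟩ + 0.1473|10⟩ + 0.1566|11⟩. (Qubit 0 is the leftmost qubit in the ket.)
-0.6334|00⟩ + 0.7433|01⟩ + 0.1473|10⟩ - 0.1566|11⟩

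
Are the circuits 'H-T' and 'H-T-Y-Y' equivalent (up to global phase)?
Yes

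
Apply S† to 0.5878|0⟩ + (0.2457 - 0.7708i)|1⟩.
0.5878|0⟩ + (-0.7708 - 0.2457i)|1⟩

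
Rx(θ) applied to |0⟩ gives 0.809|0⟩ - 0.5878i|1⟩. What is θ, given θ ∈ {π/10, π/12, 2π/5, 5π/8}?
2π/5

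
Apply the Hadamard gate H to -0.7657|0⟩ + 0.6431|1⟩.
-0.08669|0⟩ - 0.9962|1⟩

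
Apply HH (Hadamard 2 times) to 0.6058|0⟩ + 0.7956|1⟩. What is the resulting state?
0.6058|0⟩ + 0.7956|1⟩

H² = I, so an even number of Hadamards cancels: H^2 = I and the state is unchanged.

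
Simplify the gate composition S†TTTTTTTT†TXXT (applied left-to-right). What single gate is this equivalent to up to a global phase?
S†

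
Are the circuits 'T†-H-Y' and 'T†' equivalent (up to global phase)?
No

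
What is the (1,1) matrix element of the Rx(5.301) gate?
-0.8818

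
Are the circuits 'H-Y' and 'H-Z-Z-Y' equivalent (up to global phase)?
Yes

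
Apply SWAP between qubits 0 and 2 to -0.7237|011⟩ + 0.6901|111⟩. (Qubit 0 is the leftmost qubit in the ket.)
-0.7237|110⟩ + 0.6901|111⟩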